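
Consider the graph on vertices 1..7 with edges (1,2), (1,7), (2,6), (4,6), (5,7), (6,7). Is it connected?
No, it has 2 components: {1, 2, 4, 5, 6, 7}, {3}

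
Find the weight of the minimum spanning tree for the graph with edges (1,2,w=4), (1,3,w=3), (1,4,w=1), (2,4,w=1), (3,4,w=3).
5 (MST edges: (1,3,w=3), (1,4,w=1), (2,4,w=1); sum of weights 3 + 1 + 1 = 5)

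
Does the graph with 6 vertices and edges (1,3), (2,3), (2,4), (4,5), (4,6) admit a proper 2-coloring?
Yes. Partition: {1, 2, 5, 6}, {3, 4}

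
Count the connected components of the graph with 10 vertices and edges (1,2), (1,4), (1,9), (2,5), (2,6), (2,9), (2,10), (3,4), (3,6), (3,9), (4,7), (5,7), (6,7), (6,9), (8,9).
1 (components: {1, 2, 3, 4, 5, 6, 7, 8, 9, 10})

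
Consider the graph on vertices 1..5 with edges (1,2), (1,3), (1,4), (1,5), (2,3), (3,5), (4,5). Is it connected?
Yes (BFS from 1 visits [1, 2, 3, 4, 5] — all 5 vertices reached)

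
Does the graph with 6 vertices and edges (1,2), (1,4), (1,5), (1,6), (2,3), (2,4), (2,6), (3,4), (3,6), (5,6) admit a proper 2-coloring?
No (odd cycle of length 3: 2 -> 1 -> 4 -> 2)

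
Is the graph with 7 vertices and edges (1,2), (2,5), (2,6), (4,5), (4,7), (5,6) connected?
No, it has 2 components: {1, 2, 4, 5, 6, 7}, {3}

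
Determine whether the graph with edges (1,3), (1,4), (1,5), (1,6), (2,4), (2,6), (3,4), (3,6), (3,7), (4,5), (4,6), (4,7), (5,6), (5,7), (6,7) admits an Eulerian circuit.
Yes (the graph is connected and all 7 vertices have even degree)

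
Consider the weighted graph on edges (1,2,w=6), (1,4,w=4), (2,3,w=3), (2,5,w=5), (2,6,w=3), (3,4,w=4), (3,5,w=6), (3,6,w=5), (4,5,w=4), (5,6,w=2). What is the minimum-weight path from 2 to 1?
6 (path: 2 -> 1; weights 6 = 6)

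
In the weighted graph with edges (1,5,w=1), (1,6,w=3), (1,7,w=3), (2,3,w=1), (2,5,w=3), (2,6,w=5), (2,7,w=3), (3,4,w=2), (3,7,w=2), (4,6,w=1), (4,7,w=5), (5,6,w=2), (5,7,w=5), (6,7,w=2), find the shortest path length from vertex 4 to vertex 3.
2 (path: 4 -> 3; weights 2 = 2)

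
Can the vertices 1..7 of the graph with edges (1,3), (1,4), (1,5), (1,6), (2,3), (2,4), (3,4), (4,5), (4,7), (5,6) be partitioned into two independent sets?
No (odd cycle of length 3: 4 -> 1 -> 5 -> 4)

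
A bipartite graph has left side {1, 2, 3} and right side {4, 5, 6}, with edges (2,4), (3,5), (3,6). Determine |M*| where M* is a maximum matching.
2 (matching: (2,4), (3,6); upper bound min(|L|,|R|) = min(3,3) = 3)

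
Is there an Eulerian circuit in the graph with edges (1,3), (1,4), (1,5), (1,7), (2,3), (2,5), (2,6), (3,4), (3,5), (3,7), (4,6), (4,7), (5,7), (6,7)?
No (4 vertices have odd degree: {2, 3, 6, 7}; Eulerian circuit requires 0)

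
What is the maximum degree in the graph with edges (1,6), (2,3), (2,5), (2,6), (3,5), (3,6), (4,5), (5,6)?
4 (attained at vertices 5, 6)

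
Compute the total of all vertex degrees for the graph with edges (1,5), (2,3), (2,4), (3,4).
8 (handshake: sum of degrees = 2|E| = 2 x 4 = 8)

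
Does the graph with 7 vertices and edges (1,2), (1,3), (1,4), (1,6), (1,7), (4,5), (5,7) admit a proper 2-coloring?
Yes. Partition: {1, 5}, {2, 3, 4, 6, 7}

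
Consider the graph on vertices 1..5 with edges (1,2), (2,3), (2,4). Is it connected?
No, it has 2 components: {1, 2, 3, 4}, {5}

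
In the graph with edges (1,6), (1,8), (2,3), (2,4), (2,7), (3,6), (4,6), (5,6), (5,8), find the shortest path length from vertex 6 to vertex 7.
3 (path: 6 -> 3 -> 2 -> 7, 3 edges)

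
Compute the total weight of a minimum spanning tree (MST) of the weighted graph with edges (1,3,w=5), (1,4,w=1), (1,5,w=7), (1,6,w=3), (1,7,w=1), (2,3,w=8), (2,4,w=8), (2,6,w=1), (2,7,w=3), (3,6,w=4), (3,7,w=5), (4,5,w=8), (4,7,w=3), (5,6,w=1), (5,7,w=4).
11 (MST edges: (1,4,w=1), (1,6,w=3), (1,7,w=1), (2,6,w=1), (3,6,w=4), (5,6,w=1); sum of weights 1 + 3 + 1 + 1 + 4 + 1 = 11)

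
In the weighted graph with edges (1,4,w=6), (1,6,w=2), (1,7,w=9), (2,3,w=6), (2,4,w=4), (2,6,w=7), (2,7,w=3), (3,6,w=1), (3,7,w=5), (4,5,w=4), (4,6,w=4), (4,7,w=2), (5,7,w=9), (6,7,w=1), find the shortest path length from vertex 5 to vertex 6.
7 (path: 5 -> 4 -> 7 -> 6; weights 4 + 2 + 1 = 7)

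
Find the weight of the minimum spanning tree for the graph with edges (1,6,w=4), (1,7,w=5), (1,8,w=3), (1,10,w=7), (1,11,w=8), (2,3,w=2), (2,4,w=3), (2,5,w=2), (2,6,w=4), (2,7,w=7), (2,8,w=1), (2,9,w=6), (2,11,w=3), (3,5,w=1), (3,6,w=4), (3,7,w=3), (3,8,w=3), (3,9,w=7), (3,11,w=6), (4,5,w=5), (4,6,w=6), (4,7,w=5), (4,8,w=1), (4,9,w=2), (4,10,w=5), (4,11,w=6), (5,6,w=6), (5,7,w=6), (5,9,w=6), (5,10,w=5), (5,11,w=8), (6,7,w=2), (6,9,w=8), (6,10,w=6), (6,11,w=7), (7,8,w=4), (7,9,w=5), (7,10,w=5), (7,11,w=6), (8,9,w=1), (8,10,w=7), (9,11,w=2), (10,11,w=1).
17 (MST edges: (1,8,w=3), (2,5,w=2), (2,8,w=1), (3,5,w=1), (3,7,w=3), (4,8,w=1), (6,7,w=2), (8,9,w=1), (9,11,w=2), (10,11,w=1); sum of weights 3 + 2 + 1 + 1 + 3 + 1 + 2 + 1 + 2 + 1 = 17)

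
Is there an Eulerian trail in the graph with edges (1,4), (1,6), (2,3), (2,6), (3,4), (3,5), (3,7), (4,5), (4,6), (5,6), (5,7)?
Yes — and in fact it has an Eulerian circuit (the graph is connected and all 7 vertices have even degree)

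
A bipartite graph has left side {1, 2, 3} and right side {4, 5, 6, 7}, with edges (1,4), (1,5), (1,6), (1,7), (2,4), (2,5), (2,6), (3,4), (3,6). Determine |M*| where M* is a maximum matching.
3 (matching: (1,7), (2,5), (3,6); upper bound min(|L|,|R|) = min(3,4) = 3)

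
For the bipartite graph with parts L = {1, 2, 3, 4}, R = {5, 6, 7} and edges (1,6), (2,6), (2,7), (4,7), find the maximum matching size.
2 (matching: (1,6), (2,7); upper bound min(|L|,|R|) = min(4,3) = 3)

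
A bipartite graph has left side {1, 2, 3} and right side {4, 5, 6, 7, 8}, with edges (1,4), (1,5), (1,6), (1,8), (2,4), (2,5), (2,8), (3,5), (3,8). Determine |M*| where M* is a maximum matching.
3 (matching: (1,6), (2,8), (3,5); upper bound min(|L|,|R|) = min(3,5) = 3)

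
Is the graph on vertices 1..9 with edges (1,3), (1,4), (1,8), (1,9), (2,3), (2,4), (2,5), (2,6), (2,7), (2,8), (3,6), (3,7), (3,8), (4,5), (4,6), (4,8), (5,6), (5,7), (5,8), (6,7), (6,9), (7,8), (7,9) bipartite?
No (odd cycle of length 3: 3 -> 1 -> 8 -> 3)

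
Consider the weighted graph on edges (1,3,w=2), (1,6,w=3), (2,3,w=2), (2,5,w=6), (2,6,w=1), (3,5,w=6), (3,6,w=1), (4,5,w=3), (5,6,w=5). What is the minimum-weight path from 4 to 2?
9 (path: 4 -> 5 -> 2; weights 3 + 6 = 9)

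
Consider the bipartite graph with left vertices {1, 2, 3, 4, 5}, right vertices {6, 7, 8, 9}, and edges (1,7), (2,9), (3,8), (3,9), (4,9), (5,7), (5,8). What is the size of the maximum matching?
3 (matching: (1,7), (2,9), (3,8); upper bound min(|L|,|R|) = min(5,4) = 4)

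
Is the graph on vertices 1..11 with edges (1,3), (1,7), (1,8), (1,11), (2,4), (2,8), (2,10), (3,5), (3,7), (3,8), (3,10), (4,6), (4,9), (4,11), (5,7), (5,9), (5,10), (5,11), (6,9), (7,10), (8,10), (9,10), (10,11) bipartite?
No (odd cycle of length 3: 7 -> 1 -> 3 -> 7)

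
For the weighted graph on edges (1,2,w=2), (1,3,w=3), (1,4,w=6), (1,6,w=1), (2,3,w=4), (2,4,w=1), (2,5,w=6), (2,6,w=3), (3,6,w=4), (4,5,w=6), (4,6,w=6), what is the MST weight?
13 (MST edges: (1,2,w=2), (1,3,w=3), (1,6,w=1), (2,4,w=1), (2,5,w=6); sum of weights 2 + 3 + 1 + 1 + 6 = 13)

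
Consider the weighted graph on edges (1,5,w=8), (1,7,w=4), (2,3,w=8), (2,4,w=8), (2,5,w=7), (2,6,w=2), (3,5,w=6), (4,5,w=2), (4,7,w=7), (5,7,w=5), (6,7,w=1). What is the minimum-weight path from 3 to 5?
6 (path: 3 -> 5; weights 6 = 6)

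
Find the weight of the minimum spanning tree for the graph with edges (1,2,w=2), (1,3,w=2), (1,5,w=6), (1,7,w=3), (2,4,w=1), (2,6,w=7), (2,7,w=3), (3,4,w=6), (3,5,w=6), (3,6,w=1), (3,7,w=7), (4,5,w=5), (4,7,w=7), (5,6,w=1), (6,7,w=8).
10 (MST edges: (1,2,w=2), (1,3,w=2), (1,7,w=3), (2,4,w=1), (3,6,w=1), (5,6,w=1); sum of weights 2 + 2 + 3 + 1 + 1 + 1 = 10)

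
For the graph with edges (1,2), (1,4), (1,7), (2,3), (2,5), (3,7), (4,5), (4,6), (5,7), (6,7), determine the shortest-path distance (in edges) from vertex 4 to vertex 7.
2 (path: 4 -> 1 -> 7, 2 edges)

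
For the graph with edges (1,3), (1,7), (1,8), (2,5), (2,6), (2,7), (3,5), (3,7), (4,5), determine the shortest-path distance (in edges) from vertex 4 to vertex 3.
2 (path: 4 -> 5 -> 3, 2 edges)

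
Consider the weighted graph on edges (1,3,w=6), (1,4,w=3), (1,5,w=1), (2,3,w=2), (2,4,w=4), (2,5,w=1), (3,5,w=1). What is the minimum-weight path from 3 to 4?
5 (path: 3 -> 5 -> 1 -> 4; weights 1 + 1 + 3 = 5)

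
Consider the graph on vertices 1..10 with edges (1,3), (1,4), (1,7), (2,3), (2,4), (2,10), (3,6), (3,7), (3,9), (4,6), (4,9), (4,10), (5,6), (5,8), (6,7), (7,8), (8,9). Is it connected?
Yes (BFS from 1 visits [1, 3, 4, 7, 2, 6, 9, 10, 8, 5] — all 10 vertices reached)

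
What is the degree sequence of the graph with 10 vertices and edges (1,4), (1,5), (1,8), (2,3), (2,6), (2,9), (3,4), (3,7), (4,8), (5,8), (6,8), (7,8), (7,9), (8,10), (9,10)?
[6, 3, 3, 3, 3, 3, 3, 2, 2, 2] (degrees: deg(1)=3, deg(2)=3, deg(3)=3, deg(4)=3, deg(5)=2, deg(6)=2, deg(7)=3, deg(8)=6, deg(9)=3, deg(10)=2)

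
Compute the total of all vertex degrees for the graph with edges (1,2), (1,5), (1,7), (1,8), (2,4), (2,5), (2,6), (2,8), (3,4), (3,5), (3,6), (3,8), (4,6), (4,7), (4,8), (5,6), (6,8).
34 (handshake: sum of degrees = 2|E| = 2 x 17 = 34)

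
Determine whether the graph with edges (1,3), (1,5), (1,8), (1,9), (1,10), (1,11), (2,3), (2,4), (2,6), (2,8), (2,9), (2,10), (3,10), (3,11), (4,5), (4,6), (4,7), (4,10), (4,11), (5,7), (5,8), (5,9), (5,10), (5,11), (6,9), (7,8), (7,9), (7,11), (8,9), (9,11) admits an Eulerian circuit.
No (6 vertices have odd degree: {5, 6, 7, 8, 9, 10}; Eulerian circuit requires 0)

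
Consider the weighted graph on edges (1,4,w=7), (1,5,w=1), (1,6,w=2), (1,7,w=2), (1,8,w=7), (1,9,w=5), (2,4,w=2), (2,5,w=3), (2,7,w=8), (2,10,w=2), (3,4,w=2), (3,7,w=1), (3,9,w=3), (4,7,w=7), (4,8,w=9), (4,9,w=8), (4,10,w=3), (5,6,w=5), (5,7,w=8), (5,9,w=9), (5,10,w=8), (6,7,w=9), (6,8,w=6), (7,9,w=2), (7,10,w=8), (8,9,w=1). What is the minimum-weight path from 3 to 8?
4 (path: 3 -> 9 -> 8; weights 3 + 1 = 4)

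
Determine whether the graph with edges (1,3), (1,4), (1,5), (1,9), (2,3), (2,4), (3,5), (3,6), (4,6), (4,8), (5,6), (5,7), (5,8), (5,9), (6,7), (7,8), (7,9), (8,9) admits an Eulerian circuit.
Yes (the graph is connected and all 9 vertices have even degree)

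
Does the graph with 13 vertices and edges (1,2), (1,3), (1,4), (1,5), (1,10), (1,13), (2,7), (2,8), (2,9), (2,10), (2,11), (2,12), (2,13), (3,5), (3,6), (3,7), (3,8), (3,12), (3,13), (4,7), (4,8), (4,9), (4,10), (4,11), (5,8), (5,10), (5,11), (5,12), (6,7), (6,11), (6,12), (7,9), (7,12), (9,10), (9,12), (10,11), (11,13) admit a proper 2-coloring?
No (odd cycle of length 3: 13 -> 1 -> 3 -> 13)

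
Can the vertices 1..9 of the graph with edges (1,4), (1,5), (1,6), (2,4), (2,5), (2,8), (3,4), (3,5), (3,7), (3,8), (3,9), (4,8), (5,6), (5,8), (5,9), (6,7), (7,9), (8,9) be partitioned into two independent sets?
No (odd cycle of length 3: 6 -> 1 -> 5 -> 6)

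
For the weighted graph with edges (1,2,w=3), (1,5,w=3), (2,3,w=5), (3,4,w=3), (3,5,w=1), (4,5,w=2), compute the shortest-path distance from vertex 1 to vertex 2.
3 (path: 1 -> 2; weights 3 = 3)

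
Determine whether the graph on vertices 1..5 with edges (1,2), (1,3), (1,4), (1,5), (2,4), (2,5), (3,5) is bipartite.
No (odd cycle of length 3: 4 -> 1 -> 2 -> 4)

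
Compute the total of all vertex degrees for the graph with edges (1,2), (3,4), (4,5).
6 (handshake: sum of degrees = 2|E| = 2 x 3 = 6)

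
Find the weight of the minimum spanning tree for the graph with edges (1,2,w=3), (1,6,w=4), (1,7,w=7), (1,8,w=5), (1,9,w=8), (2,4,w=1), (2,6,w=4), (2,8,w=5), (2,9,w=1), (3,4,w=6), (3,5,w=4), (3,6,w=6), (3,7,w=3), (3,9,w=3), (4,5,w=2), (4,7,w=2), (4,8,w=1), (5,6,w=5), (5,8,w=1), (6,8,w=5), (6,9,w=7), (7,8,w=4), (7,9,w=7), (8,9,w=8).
16 (MST edges: (1,2,w=3), (1,6,w=4), (2,4,w=1), (2,9,w=1), (3,7,w=3), (4,7,w=2), (4,8,w=1), (5,8,w=1); sum of weights 3 + 4 + 1 + 1 + 3 + 2 + 1 + 1 = 16)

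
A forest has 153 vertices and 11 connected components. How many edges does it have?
142 (Each of the 11 component trees on V_i vertices has V_i - 1 edges; summing gives V - C = 153 - 11 = 142)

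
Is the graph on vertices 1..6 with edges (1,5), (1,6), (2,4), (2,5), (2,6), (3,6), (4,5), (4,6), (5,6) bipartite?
No (odd cycle of length 3: 5 -> 1 -> 6 -> 5)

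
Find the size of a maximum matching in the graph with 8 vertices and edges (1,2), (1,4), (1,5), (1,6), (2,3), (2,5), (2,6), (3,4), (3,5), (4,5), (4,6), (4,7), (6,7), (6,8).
4 (matching: (1,2), (3,5), (4,7), (6,8); upper bound floor(n/2) = floor(8/2) = 4)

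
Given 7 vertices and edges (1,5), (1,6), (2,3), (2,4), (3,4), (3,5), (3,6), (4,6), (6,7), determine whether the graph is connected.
Yes (BFS from 1 visits [1, 5, 6, 3, 4, 7, 2] — all 7 vertices reached)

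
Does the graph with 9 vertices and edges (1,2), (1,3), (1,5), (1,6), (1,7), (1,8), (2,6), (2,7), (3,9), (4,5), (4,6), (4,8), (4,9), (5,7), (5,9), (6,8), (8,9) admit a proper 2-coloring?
No (odd cycle of length 3: 5 -> 1 -> 7 -> 5)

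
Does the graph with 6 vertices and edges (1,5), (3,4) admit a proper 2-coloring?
Yes. Partition: {1, 2, 3, 6}, {4, 5}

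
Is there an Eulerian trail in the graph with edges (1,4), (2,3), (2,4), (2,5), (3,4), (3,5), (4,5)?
No (4 vertices have odd degree: {1, 2, 3, 5}; Eulerian path requires 0 or 2)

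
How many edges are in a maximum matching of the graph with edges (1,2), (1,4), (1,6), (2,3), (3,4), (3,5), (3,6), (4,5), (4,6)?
3 (matching: (1,6), (2,3), (4,5); upper bound floor(n/2) = floor(6/2) = 3)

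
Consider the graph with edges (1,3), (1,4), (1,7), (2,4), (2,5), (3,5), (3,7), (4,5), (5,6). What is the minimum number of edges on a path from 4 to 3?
2 (path: 4 -> 5 -> 3, 2 edges)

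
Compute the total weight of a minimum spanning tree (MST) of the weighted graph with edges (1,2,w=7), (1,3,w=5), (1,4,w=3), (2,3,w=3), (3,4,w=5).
11 (MST edges: (1,3,w=5), (1,4,w=3), (2,3,w=3); sum of weights 5 + 3 + 3 = 11)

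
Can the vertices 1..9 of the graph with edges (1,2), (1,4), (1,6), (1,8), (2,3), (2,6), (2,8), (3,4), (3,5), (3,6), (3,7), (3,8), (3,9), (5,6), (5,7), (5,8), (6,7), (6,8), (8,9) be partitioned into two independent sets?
No (odd cycle of length 3: 6 -> 1 -> 2 -> 6)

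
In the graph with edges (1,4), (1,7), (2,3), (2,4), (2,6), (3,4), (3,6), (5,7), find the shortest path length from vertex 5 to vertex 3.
4 (path: 5 -> 7 -> 1 -> 4 -> 3, 4 edges)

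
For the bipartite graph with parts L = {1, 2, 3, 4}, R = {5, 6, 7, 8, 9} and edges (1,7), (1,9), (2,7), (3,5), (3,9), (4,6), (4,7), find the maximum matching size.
4 (matching: (1,9), (2,7), (3,5), (4,6); upper bound min(|L|,|R|) = min(4,5) = 4)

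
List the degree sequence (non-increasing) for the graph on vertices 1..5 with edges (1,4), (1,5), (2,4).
[2, 2, 1, 1, 0] (degrees: deg(1)=2, deg(2)=1, deg(3)=0, deg(4)=2, deg(5)=1)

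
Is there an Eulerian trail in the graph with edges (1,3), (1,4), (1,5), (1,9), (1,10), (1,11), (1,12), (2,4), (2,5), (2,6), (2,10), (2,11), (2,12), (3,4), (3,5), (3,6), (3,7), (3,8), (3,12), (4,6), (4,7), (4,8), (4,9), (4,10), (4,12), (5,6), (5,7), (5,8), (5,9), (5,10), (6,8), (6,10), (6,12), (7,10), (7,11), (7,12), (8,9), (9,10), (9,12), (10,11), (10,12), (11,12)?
No (8 vertices have odd degree: {1, 3, 4, 6, 8, 10, 11, 12}; Eulerian path requires 0 or 2)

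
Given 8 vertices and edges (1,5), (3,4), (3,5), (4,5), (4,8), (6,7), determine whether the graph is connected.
No, it has 3 components: {1, 3, 4, 5, 8}, {2}, {6, 7}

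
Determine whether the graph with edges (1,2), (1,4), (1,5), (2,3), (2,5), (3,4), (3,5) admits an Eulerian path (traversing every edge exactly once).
No (4 vertices have odd degree: {1, 2, 3, 5}; Eulerian path requires 0 or 2)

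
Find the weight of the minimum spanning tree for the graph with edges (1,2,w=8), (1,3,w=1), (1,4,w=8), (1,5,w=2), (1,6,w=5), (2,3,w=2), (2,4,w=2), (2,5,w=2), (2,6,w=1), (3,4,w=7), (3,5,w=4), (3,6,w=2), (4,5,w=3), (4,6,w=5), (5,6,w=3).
8 (MST edges: (1,3,w=1), (1,5,w=2), (2,3,w=2), (2,4,w=2), (2,6,w=1); sum of weights 1 + 2 + 2 + 2 + 1 = 8)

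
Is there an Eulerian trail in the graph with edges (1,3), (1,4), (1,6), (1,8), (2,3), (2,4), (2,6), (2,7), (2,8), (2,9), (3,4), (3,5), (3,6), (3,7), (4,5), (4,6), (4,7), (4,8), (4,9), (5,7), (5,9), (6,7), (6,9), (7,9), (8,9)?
Yes — and in fact it has an Eulerian circuit (the graph is connected and all 9 vertices have even degree)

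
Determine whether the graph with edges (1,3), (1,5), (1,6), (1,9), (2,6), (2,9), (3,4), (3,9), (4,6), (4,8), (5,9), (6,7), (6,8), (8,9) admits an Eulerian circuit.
No (6 vertices have odd degree: {3, 4, 6, 7, 8, 9}; Eulerian circuit requires 0)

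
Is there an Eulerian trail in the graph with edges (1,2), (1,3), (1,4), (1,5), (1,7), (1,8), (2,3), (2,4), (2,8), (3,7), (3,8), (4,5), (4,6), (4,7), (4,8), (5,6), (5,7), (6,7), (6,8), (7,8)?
Yes — and in fact it has an Eulerian circuit (the graph is connected and all 8 vertices have even degree)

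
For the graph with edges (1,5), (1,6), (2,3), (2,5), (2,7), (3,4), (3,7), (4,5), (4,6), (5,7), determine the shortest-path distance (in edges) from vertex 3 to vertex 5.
2 (path: 3 -> 2 -> 5, 2 edges)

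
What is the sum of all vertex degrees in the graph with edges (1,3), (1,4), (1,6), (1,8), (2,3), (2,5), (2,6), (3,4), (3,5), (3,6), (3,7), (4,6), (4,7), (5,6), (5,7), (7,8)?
32 (handshake: sum of degrees = 2|E| = 2 x 16 = 32)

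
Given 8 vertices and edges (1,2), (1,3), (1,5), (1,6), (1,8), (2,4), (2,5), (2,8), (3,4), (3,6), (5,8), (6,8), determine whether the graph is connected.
No, it has 2 components: {1, 2, 3, 4, 5, 6, 8}, {7}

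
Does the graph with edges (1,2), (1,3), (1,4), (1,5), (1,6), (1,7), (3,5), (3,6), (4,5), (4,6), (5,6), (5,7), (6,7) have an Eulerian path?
No (6 vertices have odd degree: {2, 3, 4, 5, 6, 7}; Eulerian path requires 0 or 2)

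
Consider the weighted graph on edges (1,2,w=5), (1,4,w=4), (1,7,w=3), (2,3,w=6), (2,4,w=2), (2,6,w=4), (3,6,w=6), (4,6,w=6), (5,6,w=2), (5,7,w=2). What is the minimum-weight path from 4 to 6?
6 (path: 4 -> 6; weights 6 = 6)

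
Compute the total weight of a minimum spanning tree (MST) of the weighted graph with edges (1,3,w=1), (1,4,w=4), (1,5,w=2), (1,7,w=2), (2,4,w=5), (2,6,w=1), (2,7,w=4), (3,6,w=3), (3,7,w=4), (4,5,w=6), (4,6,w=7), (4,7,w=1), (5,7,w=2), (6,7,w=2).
9 (MST edges: (1,3,w=1), (1,5,w=2), (1,7,w=2), (2,6,w=1), (4,7,w=1), (6,7,w=2); sum of weights 1 + 2 + 2 + 1 + 1 + 2 = 9)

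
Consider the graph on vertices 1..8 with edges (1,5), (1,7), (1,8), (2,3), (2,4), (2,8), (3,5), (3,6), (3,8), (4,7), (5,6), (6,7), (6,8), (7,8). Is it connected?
Yes (BFS from 1 visits [1, 5, 7, 8, 3, 6, 4, 2] — all 8 vertices reached)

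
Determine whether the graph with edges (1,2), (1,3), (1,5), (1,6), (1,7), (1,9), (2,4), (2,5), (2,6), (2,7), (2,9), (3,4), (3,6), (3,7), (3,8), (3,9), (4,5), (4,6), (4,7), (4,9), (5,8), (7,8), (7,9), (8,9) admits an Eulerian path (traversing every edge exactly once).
Yes — and in fact it has an Eulerian circuit (the graph is connected and all 9 vertices have even degree)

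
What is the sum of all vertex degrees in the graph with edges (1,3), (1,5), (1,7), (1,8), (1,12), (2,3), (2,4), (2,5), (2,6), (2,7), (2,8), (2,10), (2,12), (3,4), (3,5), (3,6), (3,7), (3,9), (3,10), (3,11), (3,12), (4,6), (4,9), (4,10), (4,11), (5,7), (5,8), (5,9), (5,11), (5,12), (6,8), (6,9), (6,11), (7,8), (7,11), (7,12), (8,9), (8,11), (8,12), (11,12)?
80 (handshake: sum of degrees = 2|E| = 2 x 40 = 80)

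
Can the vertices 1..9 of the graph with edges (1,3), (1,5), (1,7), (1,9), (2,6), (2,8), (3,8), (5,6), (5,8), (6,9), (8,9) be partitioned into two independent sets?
Yes. Partition: {1, 4, 6, 8}, {2, 3, 5, 7, 9}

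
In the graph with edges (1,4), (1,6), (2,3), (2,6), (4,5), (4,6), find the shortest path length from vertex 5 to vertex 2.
3 (path: 5 -> 4 -> 6 -> 2, 3 edges)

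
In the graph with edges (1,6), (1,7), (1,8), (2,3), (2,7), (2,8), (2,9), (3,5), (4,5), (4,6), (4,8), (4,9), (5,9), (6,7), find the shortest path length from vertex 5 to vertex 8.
2 (path: 5 -> 4 -> 8, 2 edges)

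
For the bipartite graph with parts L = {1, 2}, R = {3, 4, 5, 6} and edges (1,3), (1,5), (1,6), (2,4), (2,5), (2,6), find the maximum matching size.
2 (matching: (1,6), (2,5); upper bound min(|L|,|R|) = min(2,4) = 2)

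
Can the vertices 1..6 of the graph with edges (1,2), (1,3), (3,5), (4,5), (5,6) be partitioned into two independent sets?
Yes. Partition: {1, 5}, {2, 3, 4, 6}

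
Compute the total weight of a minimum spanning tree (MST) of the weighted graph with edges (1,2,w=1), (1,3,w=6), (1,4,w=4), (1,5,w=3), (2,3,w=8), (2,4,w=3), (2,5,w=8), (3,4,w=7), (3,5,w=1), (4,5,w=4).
8 (MST edges: (1,2,w=1), (1,5,w=3), (2,4,w=3), (3,5,w=1); sum of weights 1 + 3 + 3 + 1 = 8)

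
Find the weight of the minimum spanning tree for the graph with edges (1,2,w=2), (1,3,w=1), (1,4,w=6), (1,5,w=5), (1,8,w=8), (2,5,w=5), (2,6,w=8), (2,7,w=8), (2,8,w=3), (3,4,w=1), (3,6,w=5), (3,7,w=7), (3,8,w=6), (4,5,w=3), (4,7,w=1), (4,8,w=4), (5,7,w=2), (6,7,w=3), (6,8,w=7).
13 (MST edges: (1,2,w=2), (1,3,w=1), (2,8,w=3), (3,4,w=1), (4,7,w=1), (5,7,w=2), (6,7,w=3); sum of weights 2 + 1 + 3 + 1 + 1 + 2 + 3 = 13)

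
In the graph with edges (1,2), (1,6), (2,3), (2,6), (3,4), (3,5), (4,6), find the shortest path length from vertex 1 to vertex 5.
3 (path: 1 -> 2 -> 3 -> 5, 3 edges)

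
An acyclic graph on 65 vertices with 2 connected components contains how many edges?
63 (Each of the 2 component trees on V_i vertices has V_i - 1 edges; summing gives V - C = 65 - 2 = 63)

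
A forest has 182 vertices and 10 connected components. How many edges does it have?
172 (Each of the 10 component trees on V_i vertices has V_i - 1 edges; summing gives V - C = 182 - 10 = 172)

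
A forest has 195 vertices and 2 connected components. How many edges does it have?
193 (Each of the 2 component trees on V_i vertices has V_i - 1 edges; summing gives V - C = 195 - 2 = 193)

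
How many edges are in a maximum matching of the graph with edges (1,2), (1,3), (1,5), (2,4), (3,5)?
2 (matching: (1,5), (2,4); upper bound floor(n/2) = floor(5/2) = 2)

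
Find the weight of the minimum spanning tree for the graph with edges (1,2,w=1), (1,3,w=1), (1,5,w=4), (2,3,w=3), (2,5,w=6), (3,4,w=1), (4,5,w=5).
7 (MST edges: (1,2,w=1), (1,3,w=1), (1,5,w=4), (3,4,w=1); sum of weights 1 + 1 + 4 + 1 = 7)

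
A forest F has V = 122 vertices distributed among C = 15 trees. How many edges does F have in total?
107 (Each of the 15 component trees on V_i vertices has V_i - 1 edges; summing gives V - C = 122 - 15 = 107)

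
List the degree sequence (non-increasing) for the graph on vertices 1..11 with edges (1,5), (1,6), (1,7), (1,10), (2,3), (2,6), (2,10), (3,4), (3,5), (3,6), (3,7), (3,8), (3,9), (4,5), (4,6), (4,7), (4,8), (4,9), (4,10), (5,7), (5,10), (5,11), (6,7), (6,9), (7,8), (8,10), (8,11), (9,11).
[7, 7, 6, 6, 6, 5, 5, 4, 4, 3, 3] (degrees: deg(1)=4, deg(2)=3, deg(3)=7, deg(4)=7, deg(5)=6, deg(6)=6, deg(7)=6, deg(8)=5, deg(9)=4, deg(10)=5, deg(11)=3)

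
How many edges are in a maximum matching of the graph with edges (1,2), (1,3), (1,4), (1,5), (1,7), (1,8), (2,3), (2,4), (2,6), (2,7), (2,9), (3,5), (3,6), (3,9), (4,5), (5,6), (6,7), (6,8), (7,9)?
4 (matching: (1,8), (2,4), (5,6), (7,9); upper bound floor(n/2) = floor(9/2) = 4)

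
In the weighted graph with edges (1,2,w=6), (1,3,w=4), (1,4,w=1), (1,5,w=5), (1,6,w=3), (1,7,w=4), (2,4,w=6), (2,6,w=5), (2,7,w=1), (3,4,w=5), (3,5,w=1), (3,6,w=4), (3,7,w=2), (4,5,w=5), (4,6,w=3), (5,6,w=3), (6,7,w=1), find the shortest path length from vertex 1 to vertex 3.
4 (path: 1 -> 3; weights 4 = 4)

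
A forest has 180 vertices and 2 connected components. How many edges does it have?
178 (Each of the 2 component trees on V_i vertices has V_i - 1 edges; summing gives V - C = 180 - 2 = 178)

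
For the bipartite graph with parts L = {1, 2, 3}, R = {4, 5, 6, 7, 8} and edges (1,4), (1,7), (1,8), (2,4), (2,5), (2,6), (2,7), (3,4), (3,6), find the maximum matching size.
3 (matching: (1,8), (2,7), (3,6); upper bound min(|L|,|R|) = min(3,5) = 3)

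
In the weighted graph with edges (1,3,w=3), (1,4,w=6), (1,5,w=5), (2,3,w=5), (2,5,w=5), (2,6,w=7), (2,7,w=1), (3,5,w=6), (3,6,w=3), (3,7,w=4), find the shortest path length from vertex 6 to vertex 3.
3 (path: 6 -> 3; weights 3 = 3)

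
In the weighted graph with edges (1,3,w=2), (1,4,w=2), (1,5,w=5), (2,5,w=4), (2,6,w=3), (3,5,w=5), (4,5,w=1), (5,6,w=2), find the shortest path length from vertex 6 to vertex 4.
3 (path: 6 -> 5 -> 4; weights 2 + 1 = 3)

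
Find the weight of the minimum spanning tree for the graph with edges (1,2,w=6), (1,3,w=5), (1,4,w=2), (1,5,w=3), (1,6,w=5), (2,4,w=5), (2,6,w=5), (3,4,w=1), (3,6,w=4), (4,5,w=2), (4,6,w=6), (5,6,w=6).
14 (MST edges: (1,4,w=2), (2,4,w=5), (3,4,w=1), (3,6,w=4), (4,5,w=2); sum of weights 2 + 5 + 1 + 4 + 2 = 14)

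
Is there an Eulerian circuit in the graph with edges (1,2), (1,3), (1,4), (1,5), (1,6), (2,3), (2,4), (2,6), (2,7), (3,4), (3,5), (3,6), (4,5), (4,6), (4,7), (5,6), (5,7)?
No (6 vertices have odd degree: {1, 2, 3, 5, 6, 7}; Eulerian circuit requires 0)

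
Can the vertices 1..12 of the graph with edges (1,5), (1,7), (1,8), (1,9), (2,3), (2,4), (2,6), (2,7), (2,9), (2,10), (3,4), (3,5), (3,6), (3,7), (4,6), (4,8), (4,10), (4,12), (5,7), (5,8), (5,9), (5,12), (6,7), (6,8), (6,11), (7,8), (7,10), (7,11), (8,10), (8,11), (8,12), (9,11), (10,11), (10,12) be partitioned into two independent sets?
No (odd cycle of length 3: 9 -> 1 -> 5 -> 9)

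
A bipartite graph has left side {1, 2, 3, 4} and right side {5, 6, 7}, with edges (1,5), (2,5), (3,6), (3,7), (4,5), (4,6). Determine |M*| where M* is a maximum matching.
3 (matching: (1,5), (3,7), (4,6); upper bound min(|L|,|R|) = min(4,3) = 3)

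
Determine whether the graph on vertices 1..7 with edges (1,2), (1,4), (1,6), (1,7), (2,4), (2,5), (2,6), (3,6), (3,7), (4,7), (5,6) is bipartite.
No (odd cycle of length 3: 2 -> 1 -> 4 -> 2)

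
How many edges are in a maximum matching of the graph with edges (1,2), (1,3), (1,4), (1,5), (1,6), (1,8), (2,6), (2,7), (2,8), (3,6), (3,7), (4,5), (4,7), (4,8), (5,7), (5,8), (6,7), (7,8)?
4 (matching: (1,8), (2,6), (3,7), (4,5); upper bound floor(n/2) = floor(8/2) = 4)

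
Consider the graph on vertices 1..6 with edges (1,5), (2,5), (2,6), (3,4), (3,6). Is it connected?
Yes (BFS from 1 visits [1, 5, 2, 6, 3, 4] — all 6 vertices reached)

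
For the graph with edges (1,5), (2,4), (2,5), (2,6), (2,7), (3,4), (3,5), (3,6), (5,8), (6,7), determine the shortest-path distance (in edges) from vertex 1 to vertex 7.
3 (path: 1 -> 5 -> 2 -> 7, 3 edges)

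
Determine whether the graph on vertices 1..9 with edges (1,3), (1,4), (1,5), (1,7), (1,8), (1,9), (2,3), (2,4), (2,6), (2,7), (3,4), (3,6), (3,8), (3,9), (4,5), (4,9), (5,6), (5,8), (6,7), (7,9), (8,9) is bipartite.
No (odd cycle of length 3: 9 -> 1 -> 4 -> 9)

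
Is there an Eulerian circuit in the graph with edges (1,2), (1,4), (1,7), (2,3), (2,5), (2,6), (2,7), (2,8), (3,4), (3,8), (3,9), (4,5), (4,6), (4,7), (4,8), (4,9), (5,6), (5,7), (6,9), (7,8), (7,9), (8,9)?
No (4 vertices have odd degree: {1, 4, 8, 9}; Eulerian circuit requires 0)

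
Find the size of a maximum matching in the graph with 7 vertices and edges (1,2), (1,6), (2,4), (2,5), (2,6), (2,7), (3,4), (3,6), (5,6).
3 (matching: (2,7), (3,4), (5,6); upper bound floor(n/2) = floor(7/2) = 3)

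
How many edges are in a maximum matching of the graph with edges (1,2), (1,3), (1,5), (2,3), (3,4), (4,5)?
2 (matching: (1,3), (4,5); upper bound floor(n/2) = floor(5/2) = 2)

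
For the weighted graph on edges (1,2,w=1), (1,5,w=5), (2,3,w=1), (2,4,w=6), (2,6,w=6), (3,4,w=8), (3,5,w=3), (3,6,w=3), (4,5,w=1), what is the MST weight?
9 (MST edges: (1,2,w=1), (2,3,w=1), (3,5,w=3), (3,6,w=3), (4,5,w=1); sum of weights 1 + 1 + 3 + 3 + 1 = 9)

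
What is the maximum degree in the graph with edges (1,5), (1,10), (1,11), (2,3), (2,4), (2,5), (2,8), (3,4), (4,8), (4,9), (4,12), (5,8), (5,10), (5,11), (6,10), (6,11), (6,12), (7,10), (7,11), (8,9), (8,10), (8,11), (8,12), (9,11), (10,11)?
7 (attained at vertices 8, 11)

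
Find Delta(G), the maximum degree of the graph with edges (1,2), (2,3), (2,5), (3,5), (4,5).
3 (attained at vertices 2, 5)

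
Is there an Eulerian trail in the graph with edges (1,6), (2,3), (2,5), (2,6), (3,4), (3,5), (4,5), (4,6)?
No (6 vertices have odd degree: {1, 2, 3, 4, 5, 6}; Eulerian path requires 0 or 2)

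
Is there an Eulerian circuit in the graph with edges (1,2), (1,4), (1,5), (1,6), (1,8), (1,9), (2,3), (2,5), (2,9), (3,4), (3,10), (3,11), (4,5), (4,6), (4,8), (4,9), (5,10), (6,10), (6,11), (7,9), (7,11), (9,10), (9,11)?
Yes (the graph is connected and all 11 vertices have even degree)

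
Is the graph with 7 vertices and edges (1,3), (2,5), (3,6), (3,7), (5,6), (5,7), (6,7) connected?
No, it has 2 components: {1, 2, 3, 5, 6, 7}, {4}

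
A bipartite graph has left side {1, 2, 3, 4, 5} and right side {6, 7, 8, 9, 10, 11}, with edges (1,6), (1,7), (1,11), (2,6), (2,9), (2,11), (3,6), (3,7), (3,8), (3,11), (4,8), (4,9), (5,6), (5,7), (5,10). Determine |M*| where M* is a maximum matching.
5 (matching: (1,11), (2,9), (3,7), (4,8), (5,10); upper bound min(|L|,|R|) = min(5,6) = 5)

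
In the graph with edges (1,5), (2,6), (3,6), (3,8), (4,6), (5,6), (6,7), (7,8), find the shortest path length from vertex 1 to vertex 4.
3 (path: 1 -> 5 -> 6 -> 4, 3 edges)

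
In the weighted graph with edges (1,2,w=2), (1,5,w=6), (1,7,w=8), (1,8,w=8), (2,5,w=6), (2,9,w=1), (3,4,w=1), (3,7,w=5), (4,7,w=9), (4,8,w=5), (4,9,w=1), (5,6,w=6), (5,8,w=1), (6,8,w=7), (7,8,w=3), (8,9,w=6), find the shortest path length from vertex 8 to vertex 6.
7 (path: 8 -> 6; weights 7 = 7)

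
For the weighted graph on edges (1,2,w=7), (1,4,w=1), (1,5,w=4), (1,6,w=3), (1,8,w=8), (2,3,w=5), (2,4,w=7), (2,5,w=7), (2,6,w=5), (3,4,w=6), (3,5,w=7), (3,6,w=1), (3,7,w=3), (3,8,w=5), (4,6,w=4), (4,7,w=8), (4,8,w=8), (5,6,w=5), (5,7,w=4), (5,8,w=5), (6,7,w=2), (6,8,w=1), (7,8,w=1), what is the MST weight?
16 (MST edges: (1,4,w=1), (1,5,w=4), (1,6,w=3), (2,3,w=5), (3,6,w=1), (6,8,w=1), (7,8,w=1); sum of weights 1 + 4 + 3 + 5 + 1 + 1 + 1 = 16)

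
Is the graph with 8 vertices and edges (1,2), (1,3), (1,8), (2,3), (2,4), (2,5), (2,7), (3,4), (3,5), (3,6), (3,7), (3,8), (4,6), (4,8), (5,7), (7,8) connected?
Yes (BFS from 1 visits [1, 2, 3, 8, 4, 5, 7, 6] — all 8 vertices reached)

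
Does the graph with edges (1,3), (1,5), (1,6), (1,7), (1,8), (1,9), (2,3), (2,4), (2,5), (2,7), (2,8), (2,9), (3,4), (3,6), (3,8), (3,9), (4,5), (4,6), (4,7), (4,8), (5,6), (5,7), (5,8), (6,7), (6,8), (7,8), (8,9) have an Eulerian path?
Yes — and in fact it has an Eulerian circuit (the graph is connected and all 9 vertices have even degree)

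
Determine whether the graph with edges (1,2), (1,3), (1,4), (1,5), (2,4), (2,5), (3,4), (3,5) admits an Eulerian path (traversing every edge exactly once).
No (4 vertices have odd degree: {2, 3, 4, 5}; Eulerian path requires 0 or 2)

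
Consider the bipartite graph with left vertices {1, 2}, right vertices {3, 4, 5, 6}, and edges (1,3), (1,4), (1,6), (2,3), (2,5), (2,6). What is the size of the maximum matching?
2 (matching: (1,6), (2,5); upper bound min(|L|,|R|) = min(2,4) = 2)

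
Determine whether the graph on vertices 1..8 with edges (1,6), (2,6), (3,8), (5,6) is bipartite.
Yes. Partition: {1, 2, 3, 4, 5, 7}, {6, 8}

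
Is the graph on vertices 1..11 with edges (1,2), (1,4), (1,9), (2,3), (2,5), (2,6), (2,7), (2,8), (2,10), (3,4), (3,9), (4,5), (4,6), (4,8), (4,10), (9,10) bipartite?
Yes. Partition: {1, 3, 5, 6, 7, 8, 10, 11}, {2, 4, 9}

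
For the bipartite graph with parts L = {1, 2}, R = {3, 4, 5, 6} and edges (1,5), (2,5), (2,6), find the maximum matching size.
2 (matching: (1,5), (2,6); upper bound min(|L|,|R|) = min(2,4) = 2)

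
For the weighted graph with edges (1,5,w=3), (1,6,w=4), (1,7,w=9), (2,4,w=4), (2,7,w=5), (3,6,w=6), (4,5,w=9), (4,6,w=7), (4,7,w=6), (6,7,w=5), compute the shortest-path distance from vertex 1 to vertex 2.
14 (path: 1 -> 7 -> 2; weights 9 + 5 = 14)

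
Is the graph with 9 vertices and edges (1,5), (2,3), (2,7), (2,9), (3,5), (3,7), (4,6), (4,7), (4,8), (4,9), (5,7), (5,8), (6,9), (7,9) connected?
Yes (BFS from 1 visits [1, 5, 3, 7, 8, 2, 4, 9, 6] — all 9 vertices reached)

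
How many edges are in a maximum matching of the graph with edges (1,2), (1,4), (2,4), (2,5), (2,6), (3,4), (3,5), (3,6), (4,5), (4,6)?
3 (matching: (1,4), (2,5), (3,6); upper bound floor(n/2) = floor(6/2) = 3)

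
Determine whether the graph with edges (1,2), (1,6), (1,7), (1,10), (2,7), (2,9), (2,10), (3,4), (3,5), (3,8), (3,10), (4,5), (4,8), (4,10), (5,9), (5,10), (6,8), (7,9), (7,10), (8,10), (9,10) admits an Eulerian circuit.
Yes (the graph is connected and all 10 vertices have even degree)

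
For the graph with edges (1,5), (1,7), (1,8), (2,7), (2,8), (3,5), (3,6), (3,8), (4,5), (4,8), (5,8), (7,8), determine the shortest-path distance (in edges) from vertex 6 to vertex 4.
3 (path: 6 -> 3 -> 5 -> 4, 3 edges)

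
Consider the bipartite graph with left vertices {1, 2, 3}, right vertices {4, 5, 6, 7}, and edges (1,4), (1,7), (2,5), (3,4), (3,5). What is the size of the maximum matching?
3 (matching: (1,7), (2,5), (3,4); upper bound min(|L|,|R|) = min(3,4) = 3)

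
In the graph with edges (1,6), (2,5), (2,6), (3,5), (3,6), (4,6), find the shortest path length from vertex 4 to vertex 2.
2 (path: 4 -> 6 -> 2, 2 edges)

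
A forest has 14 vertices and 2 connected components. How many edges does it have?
12 (Each of the 2 component trees on V_i vertices has V_i - 1 edges; summing gives V - C = 14 - 2 = 12)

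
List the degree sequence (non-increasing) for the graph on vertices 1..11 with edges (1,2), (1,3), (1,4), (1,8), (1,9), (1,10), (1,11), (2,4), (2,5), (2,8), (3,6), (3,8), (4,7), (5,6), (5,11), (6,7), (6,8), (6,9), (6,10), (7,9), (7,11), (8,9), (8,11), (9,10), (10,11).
[7, 6, 6, 5, 5, 4, 4, 4, 3, 3, 3] (degrees: deg(1)=7, deg(2)=4, deg(3)=3, deg(4)=3, deg(5)=3, deg(6)=6, deg(7)=4, deg(8)=6, deg(9)=5, deg(10)=4, deg(11)=5)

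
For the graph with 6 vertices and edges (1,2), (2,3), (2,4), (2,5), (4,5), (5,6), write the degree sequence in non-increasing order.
[4, 3, 2, 1, 1, 1] (degrees: deg(1)=1, deg(2)=4, deg(3)=1, deg(4)=2, deg(5)=3, deg(6)=1)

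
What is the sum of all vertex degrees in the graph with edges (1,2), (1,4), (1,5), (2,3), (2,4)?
10 (handshake: sum of degrees = 2|E| = 2 x 5 = 10)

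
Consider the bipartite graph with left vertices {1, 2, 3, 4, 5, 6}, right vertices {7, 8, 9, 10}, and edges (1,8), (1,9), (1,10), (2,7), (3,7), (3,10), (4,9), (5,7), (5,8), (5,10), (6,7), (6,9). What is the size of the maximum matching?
4 (matching: (1,10), (2,7), (4,9), (5,8); upper bound min(|L|,|R|) = min(6,4) = 4)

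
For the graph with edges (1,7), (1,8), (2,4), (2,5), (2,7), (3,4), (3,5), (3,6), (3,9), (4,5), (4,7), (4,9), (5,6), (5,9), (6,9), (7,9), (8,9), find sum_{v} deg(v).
34 (handshake: sum of degrees = 2|E| = 2 x 17 = 34)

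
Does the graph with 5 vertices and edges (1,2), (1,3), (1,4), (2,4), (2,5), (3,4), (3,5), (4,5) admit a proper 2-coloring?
No (odd cycle of length 3: 3 -> 1 -> 4 -> 3)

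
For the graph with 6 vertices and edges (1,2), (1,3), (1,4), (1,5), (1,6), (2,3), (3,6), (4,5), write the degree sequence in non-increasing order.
[5, 3, 2, 2, 2, 2] (degrees: deg(1)=5, deg(2)=2, deg(3)=3, deg(4)=2, deg(5)=2, deg(6)=2)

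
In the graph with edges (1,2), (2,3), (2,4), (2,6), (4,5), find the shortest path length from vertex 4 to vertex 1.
2 (path: 4 -> 2 -> 1, 2 edges)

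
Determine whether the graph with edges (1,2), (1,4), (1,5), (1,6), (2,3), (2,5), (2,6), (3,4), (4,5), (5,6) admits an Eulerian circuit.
No (2 vertices have odd degree: {4, 6}; Eulerian circuit requires 0)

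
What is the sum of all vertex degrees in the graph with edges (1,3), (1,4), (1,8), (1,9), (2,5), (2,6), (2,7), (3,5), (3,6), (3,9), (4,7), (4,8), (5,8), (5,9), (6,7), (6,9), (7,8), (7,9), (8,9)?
38 (handshake: sum of degrees = 2|E| = 2 x 19 = 38)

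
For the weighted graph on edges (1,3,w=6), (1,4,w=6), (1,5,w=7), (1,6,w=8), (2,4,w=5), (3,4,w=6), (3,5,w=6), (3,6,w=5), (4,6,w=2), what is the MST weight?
24 (MST edges: (1,4,w=6), (2,4,w=5), (3,5,w=6), (3,6,w=5), (4,6,w=2); sum of weights 6 + 5 + 6 + 5 + 2 = 24)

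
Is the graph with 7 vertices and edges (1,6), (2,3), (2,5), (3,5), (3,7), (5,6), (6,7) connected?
No, it has 2 components: {1, 2, 3, 5, 6, 7}, {4}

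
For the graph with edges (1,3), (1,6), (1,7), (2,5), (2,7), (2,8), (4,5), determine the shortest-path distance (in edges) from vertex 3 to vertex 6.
2 (path: 3 -> 1 -> 6, 2 edges)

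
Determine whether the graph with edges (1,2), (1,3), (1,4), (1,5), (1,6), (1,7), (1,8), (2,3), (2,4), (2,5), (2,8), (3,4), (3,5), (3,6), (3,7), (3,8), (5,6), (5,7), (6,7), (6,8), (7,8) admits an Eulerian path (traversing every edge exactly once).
No (8 vertices have odd degree: {1, 2, 3, 4, 5, 6, 7, 8}; Eulerian path requires 0 or 2)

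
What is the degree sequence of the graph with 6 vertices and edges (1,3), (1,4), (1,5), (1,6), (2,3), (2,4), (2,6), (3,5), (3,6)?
[4, 4, 3, 3, 2, 2] (degrees: deg(1)=4, deg(2)=3, deg(3)=4, deg(4)=2, deg(5)=2, deg(6)=3)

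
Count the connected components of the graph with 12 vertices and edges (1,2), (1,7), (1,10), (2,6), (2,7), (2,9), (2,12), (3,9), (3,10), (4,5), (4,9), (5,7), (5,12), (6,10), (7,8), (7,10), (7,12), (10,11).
1 (components: {1, 2, 3, 4, 5, 6, 7, 8, 9, 10, 11, 12})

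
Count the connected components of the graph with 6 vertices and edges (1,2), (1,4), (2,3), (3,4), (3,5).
2 (components: {1, 2, 3, 4, 5}, {6})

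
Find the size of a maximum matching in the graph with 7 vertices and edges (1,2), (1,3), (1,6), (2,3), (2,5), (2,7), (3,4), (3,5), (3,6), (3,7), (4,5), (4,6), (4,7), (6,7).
3 (matching: (1,6), (2,7), (4,5); upper bound floor(n/2) = floor(7/2) = 3)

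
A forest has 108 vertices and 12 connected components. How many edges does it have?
96 (Each of the 12 component trees on V_i vertices has V_i - 1 edges; summing gives V - C = 108 - 12 = 96)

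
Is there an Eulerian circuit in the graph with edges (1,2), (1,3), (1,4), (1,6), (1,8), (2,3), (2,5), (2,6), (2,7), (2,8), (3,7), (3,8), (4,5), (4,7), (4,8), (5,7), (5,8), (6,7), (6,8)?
No (2 vertices have odd degree: {1, 7}; Eulerian circuit requires 0)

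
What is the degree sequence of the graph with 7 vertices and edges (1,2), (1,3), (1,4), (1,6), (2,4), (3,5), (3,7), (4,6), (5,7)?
[4, 3, 3, 2, 2, 2, 2] (degrees: deg(1)=4, deg(2)=2, deg(3)=3, deg(4)=3, deg(5)=2, deg(6)=2, deg(7)=2)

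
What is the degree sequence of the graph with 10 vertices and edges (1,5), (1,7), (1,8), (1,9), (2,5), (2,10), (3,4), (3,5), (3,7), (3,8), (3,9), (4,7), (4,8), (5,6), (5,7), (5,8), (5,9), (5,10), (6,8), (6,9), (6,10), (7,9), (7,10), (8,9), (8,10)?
[8, 7, 6, 6, 5, 5, 4, 4, 3, 2] (degrees: deg(1)=4, deg(2)=2, deg(3)=5, deg(4)=3, deg(5)=8, deg(6)=4, deg(7)=6, deg(8)=7, deg(9)=6, deg(10)=5)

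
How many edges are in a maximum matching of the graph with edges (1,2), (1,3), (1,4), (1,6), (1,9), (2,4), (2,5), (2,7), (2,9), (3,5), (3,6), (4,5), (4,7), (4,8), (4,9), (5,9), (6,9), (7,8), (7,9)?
4 (matching: (1,6), (2,5), (4,9), (7,8); upper bound floor(n/2) = floor(9/2) = 4)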